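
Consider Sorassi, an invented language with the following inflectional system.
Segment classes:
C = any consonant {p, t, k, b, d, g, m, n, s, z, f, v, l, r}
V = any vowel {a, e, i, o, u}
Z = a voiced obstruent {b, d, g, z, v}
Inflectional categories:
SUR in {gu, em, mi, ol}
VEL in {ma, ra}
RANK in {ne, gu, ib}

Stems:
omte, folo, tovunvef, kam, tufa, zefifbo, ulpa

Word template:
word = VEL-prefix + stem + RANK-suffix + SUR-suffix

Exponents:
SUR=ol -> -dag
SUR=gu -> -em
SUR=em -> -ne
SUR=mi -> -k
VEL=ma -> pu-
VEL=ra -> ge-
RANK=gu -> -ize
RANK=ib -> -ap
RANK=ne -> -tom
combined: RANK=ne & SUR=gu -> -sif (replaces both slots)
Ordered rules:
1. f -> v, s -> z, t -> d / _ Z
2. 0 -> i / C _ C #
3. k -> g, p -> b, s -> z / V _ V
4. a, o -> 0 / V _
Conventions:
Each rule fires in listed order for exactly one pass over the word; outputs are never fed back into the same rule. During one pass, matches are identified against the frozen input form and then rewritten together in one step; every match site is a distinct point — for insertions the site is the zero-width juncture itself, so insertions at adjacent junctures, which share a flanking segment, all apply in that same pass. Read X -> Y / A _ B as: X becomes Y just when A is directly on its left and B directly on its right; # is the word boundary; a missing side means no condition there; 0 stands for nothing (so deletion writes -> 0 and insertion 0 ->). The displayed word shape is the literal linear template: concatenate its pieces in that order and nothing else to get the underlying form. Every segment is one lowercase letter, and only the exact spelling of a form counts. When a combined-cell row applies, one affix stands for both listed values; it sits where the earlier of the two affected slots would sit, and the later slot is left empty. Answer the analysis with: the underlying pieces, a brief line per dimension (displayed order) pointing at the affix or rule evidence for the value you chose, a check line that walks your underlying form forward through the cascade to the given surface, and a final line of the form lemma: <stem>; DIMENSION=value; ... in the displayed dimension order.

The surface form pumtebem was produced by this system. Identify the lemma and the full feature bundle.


underlying: pu-omte-ap-em
SUR=gu - signalled by the affix -em
VEL=ma - signalled by the affix pu-
RANK=ib - signalled by the affix -ap
check: puomteapem -> puomteapem -> puomteapem -> puomteabem -> pumtebem
lemma: omte; SUR=gu; VEL=ma; RANK=ib


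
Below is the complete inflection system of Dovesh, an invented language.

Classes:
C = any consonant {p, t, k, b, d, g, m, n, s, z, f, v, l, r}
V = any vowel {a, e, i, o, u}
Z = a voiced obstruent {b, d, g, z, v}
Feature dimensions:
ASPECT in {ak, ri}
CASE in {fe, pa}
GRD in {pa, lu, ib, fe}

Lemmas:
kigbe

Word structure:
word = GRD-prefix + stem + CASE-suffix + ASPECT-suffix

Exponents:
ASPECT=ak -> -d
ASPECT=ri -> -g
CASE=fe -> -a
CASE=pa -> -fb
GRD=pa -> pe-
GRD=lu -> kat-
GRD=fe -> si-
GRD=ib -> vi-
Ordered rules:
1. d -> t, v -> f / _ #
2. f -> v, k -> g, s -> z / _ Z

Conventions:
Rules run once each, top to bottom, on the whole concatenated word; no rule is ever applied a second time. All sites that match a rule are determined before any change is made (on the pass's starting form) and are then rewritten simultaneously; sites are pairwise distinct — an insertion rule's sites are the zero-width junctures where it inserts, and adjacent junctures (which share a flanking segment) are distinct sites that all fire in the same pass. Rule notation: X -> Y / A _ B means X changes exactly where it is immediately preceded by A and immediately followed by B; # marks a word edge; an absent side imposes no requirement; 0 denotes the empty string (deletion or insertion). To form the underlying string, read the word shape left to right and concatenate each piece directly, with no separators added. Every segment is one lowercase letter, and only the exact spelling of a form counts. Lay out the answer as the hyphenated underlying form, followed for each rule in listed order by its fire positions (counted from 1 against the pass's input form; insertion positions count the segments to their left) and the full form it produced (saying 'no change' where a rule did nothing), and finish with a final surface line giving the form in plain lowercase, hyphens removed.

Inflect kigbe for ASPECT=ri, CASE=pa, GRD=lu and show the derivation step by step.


underlying: kat-kigbe-fb-g
1. d -> t, v -> f / _ #: no change
2. f -> v, k -> g, s -> z / _ Z: fires at position(s) 9: katkigbevbg
surface: katkigbevbg


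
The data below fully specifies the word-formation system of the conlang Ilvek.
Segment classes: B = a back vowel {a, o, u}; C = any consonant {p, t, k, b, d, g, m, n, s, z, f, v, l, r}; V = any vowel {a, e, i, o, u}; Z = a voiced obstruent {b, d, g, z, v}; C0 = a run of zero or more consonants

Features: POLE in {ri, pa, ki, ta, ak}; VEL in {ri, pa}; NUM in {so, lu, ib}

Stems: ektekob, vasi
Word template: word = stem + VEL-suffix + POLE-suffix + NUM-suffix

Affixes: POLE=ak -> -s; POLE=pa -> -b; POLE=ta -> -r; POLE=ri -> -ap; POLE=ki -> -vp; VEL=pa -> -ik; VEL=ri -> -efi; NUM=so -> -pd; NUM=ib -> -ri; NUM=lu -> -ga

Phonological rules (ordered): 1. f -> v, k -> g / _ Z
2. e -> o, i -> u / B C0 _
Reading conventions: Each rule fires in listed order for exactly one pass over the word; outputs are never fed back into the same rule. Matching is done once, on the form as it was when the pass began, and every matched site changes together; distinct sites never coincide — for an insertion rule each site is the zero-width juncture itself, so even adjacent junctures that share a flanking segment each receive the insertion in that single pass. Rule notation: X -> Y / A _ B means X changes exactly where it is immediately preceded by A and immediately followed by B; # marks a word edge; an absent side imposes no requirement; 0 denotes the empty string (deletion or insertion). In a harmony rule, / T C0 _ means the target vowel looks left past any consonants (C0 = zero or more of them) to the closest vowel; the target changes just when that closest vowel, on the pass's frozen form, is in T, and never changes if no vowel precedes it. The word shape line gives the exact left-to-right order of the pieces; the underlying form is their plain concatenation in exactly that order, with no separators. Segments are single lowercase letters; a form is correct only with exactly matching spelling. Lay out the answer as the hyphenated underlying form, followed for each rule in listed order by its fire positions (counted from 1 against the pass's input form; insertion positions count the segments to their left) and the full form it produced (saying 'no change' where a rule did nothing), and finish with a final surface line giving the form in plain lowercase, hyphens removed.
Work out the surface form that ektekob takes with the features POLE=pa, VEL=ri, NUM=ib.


underlying: ektekob-efi-b-ri
1. f -> v, k -> g / _ Z: no change
2. e -> o, i -> u / B C0 _: fires at position(s) 8: ektekobofibri
surface: ektekobofibri


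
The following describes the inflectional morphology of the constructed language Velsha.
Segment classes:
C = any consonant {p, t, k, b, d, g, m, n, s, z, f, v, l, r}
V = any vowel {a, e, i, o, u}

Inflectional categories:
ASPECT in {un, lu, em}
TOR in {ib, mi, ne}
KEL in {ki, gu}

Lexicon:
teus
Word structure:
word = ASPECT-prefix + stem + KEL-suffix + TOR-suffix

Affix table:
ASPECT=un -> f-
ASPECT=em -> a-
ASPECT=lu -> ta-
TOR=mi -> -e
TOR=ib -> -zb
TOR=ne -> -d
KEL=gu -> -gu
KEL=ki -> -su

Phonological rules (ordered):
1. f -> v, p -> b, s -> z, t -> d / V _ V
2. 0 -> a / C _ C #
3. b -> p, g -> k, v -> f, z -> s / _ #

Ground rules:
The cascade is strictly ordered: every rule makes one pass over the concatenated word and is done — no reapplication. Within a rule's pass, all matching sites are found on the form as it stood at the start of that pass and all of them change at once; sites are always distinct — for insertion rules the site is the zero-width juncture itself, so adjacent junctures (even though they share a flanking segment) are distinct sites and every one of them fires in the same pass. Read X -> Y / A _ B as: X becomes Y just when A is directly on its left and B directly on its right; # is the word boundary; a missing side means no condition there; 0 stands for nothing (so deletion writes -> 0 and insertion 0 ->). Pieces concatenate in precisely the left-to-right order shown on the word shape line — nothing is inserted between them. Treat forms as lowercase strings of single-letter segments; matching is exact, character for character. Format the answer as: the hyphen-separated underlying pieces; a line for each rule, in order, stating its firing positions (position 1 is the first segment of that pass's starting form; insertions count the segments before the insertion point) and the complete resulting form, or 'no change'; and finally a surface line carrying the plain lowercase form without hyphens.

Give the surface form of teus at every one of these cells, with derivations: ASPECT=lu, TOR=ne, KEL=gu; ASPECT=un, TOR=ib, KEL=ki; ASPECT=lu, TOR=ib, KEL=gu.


cell ASPECT=lu, TOR=ne, KEL=gu:
underlying: ta-teus-gu-d
1. f -> v, p -> b, s -> z, t -> d / V _ V: fires at position(s) 3: tadeusgud
2. 0 -> a / C _ C #: no change
3. b -> p, g -> k, v -> f, z -> s / _ #: no change
surface: tadeusgud

cell ASPECT=un, TOR=ib, KEL=ki:
underlying: f-teus-su-zb
1. f -> v, p -> b, s -> z, t -> d / V _ V: no change
2. 0 -> a / C _ C #: inserts after position(s) 8: fteussuzab
3. b -> p, g -> k, v -> f, z -> s / _ #: fires at position(s) 10: fteussuzap
surface: fteussuzap

cell ASPECT=lu, TOR=ib, KEL=gu:
underlying: ta-teus-gu-zb
1. f -> v, p -> b, s -> z, t -> d / V _ V: fires at position(s) 3: tadeusguzb
2. 0 -> a / C _ C #: inserts after position(s) 9: tadeusguzab
3. b -> p, g -> k, v -> f, z -> s / _ #: fires at position(s) 11: tadeusguzap
surface: tadeusguzap


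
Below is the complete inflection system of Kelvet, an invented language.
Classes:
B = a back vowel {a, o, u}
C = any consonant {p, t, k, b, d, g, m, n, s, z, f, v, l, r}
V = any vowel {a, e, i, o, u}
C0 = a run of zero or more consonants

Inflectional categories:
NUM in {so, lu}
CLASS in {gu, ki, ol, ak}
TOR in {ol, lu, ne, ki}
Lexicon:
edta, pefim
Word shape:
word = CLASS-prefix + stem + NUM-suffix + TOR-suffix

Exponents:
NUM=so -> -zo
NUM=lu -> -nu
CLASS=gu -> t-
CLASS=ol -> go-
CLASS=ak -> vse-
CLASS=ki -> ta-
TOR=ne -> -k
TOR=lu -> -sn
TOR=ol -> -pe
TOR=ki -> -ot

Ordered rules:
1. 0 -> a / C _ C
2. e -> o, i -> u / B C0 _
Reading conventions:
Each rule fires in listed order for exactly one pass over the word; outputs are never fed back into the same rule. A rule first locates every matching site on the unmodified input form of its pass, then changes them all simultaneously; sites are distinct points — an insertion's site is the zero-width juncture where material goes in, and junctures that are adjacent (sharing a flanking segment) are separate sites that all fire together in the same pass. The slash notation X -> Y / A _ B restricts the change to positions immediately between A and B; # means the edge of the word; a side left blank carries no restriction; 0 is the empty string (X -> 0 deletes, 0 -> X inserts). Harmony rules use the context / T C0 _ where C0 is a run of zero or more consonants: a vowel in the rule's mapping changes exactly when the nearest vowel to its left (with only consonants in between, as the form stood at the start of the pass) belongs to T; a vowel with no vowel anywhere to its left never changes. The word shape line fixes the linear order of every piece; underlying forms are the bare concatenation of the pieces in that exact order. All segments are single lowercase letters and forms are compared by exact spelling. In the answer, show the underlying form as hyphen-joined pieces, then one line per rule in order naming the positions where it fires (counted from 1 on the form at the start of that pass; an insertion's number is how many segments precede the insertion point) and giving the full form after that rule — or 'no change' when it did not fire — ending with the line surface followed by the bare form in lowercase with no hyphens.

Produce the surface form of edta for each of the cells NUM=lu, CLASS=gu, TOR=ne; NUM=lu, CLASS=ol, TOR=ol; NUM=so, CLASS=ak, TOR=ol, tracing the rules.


cell NUM=lu, CLASS=gu, TOR=ne:
underlying: t-edta-nu-k
1. 0 -> a / C _ C: inserts after position(s) 3: tedatanuk
2. e -> o, i -> u / B C0 _: no change
surface: tedatanuk

cell NUM=lu, CLASS=ol, TOR=ol:
underlying: go-edta-nu-pe
1. 0 -> a / C _ C: inserts after position(s) 4: goedatanupe
2. e -> o, i -> u / B C0 _: fires at position(s) 3, 11: goodatanupo
surface: goodatanupo

cell NUM=so, CLASS=ak, TOR=ol:
underlying: vse-edta-zo-pe
1. 0 -> a / C _ C: inserts after position(s) 1, 5: vaseedatazope
2. e -> o, i -> u / B C0 _: fires at position(s) 4, 13: vasoedatazopo
surface: vasoedatazopo


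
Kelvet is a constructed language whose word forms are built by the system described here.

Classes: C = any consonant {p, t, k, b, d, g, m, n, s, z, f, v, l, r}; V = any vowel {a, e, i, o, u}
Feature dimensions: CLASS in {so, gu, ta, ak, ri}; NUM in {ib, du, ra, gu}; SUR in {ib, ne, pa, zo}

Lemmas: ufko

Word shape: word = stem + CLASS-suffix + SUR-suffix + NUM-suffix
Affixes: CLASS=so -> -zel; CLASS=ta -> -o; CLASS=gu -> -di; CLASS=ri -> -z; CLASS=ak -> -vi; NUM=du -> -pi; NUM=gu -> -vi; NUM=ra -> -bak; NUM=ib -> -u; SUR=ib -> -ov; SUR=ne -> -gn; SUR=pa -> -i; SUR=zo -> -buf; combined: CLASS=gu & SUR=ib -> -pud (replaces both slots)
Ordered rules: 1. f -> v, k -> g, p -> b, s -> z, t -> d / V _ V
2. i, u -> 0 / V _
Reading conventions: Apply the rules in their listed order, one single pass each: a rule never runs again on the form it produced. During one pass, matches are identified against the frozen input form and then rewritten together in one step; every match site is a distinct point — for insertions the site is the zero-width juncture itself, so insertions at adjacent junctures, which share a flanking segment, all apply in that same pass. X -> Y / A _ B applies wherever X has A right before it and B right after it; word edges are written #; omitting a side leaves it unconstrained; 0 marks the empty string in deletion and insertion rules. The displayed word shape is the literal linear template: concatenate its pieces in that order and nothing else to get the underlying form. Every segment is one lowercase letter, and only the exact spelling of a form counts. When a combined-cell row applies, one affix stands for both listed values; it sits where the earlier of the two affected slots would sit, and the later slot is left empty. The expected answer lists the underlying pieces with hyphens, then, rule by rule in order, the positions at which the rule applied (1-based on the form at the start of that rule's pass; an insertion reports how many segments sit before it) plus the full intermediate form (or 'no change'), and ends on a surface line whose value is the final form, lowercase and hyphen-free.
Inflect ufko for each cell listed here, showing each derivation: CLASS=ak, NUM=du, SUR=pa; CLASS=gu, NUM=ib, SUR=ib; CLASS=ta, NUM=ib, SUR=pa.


cell CLASS=ak, NUM=du, SUR=pa:
underlying: ufko-vi-i-pi
1. f -> v, k -> g, p -> b, s -> z, t -> d / V _ V: fires at position(s) 8: ufkoviibi
2. i, u -> 0 / V _: fires at position(s) 7: ufkovibi
surface: ufkovibi

cell CLASS=gu, NUM=ib, SUR=ib:
underlying: ufko-pud-u
1. f -> v, k -> g, p -> b, s -> z, t -> d / V _ V: fires at position(s) 5: ufkobudu
2. i, u -> 0 / V _: no change
surface: ufkobudu

cell CLASS=ta, NUM=ib, SUR=pa:
underlying: ufko-o-i-u
1. f -> v, k -> g, p -> b, s -> z, t -> d / V _ V: no change
2. i, u -> 0 / V _: fires at position(s) 6, 7: ufkoo
surface: ufkoo


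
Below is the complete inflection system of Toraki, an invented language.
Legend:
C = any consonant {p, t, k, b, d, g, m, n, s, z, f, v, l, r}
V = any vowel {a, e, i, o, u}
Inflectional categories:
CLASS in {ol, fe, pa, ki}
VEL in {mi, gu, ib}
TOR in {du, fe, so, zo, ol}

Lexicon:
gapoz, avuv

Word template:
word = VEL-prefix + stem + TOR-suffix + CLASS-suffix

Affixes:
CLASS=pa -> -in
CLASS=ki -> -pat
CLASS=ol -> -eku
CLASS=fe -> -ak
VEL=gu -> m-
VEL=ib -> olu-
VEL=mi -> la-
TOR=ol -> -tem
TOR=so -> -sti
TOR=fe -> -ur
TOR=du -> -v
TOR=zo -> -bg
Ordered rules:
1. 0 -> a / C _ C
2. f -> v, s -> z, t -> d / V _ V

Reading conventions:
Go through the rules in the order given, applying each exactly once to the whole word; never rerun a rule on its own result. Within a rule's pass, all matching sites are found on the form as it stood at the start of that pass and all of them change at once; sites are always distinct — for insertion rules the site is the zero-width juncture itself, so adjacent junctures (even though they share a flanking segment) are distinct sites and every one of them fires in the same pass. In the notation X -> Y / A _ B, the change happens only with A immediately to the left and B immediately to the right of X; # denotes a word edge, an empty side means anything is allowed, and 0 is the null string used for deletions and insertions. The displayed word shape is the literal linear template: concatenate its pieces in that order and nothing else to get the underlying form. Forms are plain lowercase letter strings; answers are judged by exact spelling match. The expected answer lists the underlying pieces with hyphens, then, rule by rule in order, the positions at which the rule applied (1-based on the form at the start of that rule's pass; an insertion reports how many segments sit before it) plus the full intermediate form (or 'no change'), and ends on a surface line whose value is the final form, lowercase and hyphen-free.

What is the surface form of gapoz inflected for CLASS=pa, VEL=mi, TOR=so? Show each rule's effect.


underlying: la-gapoz-sti-in
1. 0 -> a / C _ C: inserts after position(s) 7, 8: lagapozasatiin
2. f -> v, s -> z, t -> d / V _ V: fires at position(s) 9, 11: lagapozazadiin
surface: lagapozazadiin


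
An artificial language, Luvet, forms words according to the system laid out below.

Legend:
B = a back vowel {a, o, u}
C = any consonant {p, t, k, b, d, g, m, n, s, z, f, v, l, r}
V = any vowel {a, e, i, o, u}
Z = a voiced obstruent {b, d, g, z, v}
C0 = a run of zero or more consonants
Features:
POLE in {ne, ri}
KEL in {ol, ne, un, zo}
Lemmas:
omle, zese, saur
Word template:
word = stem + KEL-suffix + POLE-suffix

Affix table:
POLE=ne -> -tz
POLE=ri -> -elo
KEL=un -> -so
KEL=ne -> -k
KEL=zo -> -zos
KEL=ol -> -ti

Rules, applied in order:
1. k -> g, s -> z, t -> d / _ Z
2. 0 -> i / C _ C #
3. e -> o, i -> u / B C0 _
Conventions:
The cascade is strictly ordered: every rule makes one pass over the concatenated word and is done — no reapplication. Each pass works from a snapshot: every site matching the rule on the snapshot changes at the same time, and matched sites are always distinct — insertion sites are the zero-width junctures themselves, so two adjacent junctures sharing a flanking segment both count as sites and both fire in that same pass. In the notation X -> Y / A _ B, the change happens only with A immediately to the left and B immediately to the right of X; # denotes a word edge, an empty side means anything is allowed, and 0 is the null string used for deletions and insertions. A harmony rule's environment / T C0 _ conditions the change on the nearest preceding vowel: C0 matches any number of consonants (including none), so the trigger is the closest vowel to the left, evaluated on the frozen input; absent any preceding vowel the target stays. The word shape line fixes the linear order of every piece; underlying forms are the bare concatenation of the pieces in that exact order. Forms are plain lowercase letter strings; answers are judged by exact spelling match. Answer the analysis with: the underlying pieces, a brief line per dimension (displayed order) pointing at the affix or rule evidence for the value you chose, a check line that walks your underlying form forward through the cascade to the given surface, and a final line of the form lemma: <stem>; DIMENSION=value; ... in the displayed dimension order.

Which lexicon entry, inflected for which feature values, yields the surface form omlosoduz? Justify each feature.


underlying: omle-so-tz
POLE=ne - signalled by the affix -tz
KEL=un - signalled by the affix -so
check: omlesotz -> omlesodz -> omlesodiz -> omlosoduz
lemma: omle; POLE=ne; KEL=un


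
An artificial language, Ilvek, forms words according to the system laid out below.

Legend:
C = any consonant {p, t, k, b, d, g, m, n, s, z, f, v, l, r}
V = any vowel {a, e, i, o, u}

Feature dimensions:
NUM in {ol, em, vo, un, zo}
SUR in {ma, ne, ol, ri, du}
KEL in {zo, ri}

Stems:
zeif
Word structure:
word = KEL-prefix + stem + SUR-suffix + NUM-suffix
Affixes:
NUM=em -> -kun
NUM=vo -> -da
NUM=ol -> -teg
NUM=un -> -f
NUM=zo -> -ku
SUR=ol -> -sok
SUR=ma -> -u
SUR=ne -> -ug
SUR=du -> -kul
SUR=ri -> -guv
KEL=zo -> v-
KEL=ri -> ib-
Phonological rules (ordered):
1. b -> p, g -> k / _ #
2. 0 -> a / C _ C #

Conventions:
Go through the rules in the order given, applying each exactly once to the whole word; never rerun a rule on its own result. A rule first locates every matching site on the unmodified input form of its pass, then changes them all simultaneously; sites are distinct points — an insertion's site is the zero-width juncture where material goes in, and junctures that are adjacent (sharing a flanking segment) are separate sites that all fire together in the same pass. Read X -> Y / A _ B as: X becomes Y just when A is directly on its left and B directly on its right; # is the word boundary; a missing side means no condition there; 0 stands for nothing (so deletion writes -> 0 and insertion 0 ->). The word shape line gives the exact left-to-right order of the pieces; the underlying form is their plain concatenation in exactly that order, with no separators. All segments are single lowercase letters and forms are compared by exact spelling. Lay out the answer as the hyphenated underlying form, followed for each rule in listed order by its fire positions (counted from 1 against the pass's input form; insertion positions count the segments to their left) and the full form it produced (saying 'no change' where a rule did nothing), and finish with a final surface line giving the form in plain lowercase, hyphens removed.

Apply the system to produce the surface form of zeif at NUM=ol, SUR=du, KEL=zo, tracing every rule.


underlying: v-zeif-kul-teg
1. b -> p, g -> k / _ #: fires at position(s) 11: vzeifkultek
2. 0 -> a / C _ C #: no change
surface: vzeifkultek


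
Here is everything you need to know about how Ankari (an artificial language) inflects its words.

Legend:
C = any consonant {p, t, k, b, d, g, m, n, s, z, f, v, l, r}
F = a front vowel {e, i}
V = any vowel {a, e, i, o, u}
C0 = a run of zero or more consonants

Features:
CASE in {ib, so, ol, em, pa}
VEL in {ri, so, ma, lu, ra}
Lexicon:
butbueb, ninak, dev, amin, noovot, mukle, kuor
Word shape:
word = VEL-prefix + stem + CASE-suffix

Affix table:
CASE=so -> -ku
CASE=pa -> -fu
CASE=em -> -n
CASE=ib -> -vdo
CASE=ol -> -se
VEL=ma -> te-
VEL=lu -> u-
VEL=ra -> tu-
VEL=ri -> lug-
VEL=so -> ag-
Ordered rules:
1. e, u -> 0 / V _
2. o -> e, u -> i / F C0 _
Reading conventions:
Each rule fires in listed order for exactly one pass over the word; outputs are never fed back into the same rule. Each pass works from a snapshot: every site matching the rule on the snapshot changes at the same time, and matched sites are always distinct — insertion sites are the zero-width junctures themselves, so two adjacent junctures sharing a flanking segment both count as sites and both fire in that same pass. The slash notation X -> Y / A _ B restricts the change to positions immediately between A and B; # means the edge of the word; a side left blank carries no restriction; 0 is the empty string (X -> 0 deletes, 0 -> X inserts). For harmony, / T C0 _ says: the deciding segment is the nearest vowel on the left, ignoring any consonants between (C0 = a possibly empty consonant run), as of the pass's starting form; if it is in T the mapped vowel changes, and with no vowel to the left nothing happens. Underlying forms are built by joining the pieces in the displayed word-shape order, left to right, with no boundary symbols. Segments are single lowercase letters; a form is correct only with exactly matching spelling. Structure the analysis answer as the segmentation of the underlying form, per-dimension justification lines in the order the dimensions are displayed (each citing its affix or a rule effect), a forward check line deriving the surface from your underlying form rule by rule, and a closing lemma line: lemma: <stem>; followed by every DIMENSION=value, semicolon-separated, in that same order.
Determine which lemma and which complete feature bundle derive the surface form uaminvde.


underlying: u-amin-vdo
CASE=ib - signalled by the affix -vdo
VEL=lu - signalled by the affix u-
check: uaminvdo -> uaminvdo -> uaminvde
lemma: amin; CASE=ib; VEL=lu


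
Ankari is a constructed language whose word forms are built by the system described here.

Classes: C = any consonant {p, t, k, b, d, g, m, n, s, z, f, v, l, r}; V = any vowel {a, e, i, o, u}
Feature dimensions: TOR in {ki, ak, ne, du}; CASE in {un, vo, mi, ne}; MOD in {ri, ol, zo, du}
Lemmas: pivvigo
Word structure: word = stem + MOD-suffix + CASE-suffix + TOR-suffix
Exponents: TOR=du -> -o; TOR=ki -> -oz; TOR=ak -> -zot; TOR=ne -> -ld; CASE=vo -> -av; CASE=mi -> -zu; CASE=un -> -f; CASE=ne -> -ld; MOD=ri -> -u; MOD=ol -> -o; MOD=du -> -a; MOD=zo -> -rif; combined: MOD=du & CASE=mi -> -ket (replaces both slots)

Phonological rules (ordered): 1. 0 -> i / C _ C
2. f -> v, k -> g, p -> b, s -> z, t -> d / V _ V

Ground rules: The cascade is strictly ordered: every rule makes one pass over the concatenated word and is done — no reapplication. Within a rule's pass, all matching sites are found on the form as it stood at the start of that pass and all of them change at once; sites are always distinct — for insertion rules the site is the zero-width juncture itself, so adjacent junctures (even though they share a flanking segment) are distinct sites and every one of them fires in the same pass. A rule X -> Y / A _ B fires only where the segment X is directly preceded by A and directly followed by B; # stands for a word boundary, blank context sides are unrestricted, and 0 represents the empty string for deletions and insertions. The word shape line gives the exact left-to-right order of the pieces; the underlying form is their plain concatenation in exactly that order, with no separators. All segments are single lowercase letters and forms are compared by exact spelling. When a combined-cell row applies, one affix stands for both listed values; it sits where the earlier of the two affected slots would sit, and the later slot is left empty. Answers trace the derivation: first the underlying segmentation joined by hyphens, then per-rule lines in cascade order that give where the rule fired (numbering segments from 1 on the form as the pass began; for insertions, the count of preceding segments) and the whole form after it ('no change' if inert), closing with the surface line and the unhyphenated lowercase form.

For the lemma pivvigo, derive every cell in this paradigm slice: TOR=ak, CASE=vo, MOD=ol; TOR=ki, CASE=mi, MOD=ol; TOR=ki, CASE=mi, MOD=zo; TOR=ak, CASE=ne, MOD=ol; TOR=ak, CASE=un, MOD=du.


cell TOR=ak, CASE=vo, MOD=ol:
underlying: pivvigo-o-av-zot
1. 0 -> i / C _ C: inserts after position(s) 3, 10: pivivigooavizot
2. f -> v, k -> g, p -> b, s -> z, t -> d / V _ V: no change
surface: pivivigooavizot

cell TOR=ki, CASE=mi, MOD=ol:
underlying: pivvigo-o-zu-oz
1. 0 -> i / C _ C: inserts after position(s) 3: pivivigoozuoz
2. f -> v, k -> g, p -> b, s -> z, t -> d / V _ V: no change
surface: pivivigoozuoz

cell TOR=ki, CASE=mi, MOD=zo:
underlying: pivvigo-rif-zu-oz
1. 0 -> i / C _ C: inserts after position(s) 3, 10: pivivigorifizuoz
2. f -> v, k -> g, p -> b, s -> z, t -> d / V _ V: fires at position(s) 11: pivivigorivizuoz
surface: pivivigorivizuoz

cell TOR=ak, CASE=ne, MOD=ol:
underlying: pivvigo-o-ld-zot
1. 0 -> i / C _ C: inserts after position(s) 3, 9, 10: pivivigoolidizot
2. f -> v, k -> g, p -> b, s -> z, t -> d / V _ V: no change
surface: pivivigoolidizot

cell TOR=ak, CASE=un, MOD=du:
underlying: pivvigo-a-f-zot
1. 0 -> i / C _ C: inserts after position(s) 3, 9: pivivigoafizot
2. f -> v, k -> g, p -> b, s -> z, t -> d / V _ V: fires at position(s) 10: pivivigoavizot
surface: pivivigoavizot


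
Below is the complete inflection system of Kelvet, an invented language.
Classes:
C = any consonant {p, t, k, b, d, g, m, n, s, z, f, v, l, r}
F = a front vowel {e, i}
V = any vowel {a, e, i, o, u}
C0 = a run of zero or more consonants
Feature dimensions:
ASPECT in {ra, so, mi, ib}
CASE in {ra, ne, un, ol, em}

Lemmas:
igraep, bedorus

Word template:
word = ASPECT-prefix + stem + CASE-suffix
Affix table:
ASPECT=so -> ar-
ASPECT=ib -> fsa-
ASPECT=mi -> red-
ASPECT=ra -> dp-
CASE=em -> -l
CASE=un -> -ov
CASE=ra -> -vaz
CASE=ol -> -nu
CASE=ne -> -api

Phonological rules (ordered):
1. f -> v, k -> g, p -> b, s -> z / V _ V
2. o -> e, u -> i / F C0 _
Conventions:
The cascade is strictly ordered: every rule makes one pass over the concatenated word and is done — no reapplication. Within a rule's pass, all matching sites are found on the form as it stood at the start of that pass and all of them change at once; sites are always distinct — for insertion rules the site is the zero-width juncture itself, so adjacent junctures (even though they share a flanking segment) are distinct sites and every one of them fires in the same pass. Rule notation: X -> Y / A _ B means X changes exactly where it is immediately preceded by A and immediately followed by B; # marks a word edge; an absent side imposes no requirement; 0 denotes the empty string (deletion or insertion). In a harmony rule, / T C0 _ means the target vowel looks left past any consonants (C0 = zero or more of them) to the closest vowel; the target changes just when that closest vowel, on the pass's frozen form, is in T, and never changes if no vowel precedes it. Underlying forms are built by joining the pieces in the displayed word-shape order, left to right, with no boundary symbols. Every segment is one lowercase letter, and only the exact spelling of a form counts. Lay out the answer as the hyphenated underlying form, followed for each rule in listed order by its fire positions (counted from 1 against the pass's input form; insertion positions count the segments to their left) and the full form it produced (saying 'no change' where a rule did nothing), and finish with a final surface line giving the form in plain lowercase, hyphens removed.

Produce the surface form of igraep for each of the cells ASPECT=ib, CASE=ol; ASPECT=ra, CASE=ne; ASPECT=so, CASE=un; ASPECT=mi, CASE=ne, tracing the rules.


cell ASPECT=ib, CASE=ol:
underlying: fsa-igraep-nu
1. f -> v, k -> g, p -> b, s -> z / V _ V: no change
2. o -> e, u -> i / F C0 _: fires at position(s) 11: fsaigraepni
surface: fsaigraepni

cell ASPECT=ra, CASE=ne:
underlying: dp-igraep-api
1. f -> v, k -> g, p -> b, s -> z / V _ V: fires at position(s) 8, 10: dpigraebabi
2. o -> e, u -> i / F C0 _: no change
surface: dpigraebabi

cell ASPECT=so, CASE=un:
underlying: ar-igraep-ov
1. f -> v, k -> g, p -> b, s -> z / V _ V: fires at position(s) 8: arigraebov
2. o -> e, u -> i / F C0 _: fires at position(s) 9: arigraebev
surface: arigraebev

cell ASPECT=mi, CASE=ne:
underlying: red-igraep-api
1. f -> v, k -> g, p -> b, s -> z / V _ V: fires at position(s) 9, 11: redigraebabi
2. o -> e, u -> i / F C0 _: no change
surface: redigraebabi


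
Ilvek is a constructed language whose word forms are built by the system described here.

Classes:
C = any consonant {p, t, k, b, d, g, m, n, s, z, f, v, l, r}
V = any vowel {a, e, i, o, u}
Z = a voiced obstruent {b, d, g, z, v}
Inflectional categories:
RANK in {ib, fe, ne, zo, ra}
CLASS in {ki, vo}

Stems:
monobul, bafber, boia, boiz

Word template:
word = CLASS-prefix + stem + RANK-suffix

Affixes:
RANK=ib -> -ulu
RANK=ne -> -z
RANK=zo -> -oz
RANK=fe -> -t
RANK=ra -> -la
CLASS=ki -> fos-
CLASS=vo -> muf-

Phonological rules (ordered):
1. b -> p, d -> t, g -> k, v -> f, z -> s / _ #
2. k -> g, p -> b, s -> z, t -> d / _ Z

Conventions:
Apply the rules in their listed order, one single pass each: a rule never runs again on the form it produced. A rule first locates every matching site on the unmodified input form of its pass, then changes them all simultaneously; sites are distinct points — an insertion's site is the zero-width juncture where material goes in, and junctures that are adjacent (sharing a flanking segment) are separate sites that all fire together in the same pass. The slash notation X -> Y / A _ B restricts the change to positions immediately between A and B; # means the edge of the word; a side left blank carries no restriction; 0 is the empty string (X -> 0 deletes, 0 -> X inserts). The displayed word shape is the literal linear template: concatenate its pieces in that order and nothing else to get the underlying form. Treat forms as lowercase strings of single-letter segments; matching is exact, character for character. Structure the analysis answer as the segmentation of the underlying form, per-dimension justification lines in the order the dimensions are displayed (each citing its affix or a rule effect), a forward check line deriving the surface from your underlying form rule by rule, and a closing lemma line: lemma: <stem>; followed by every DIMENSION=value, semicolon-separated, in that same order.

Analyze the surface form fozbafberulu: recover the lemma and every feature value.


underlying: fos-bafber-ulu
RANK=ib - signalled by the affix -ulu
CLASS=ki - signalled by the affix fos-
check: fosbafberulu -> fosbafberulu -> fozbafberulu
lemma: bafber; RANK=ib; CLASS=ki


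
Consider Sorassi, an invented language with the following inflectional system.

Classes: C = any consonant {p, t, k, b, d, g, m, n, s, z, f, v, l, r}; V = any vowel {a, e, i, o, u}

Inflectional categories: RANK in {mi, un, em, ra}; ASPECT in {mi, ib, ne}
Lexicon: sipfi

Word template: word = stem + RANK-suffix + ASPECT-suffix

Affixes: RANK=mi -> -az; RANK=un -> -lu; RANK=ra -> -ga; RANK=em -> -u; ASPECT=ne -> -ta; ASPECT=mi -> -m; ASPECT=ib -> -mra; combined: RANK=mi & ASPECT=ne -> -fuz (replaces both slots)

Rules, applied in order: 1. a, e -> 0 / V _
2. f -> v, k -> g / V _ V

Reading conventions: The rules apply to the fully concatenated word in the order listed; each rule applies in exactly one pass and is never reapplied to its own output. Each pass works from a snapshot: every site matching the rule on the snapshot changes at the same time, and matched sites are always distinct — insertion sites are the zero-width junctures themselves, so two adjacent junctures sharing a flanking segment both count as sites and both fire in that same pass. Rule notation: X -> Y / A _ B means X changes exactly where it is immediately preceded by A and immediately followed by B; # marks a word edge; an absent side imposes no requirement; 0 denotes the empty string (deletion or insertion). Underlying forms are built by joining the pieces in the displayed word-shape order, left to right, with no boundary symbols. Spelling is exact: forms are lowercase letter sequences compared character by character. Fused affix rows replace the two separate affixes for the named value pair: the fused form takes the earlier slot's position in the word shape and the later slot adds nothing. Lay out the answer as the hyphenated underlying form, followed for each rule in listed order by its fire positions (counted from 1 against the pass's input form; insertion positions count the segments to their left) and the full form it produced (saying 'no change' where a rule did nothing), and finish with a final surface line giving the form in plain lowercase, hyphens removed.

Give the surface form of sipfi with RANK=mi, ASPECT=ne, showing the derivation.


underlying: sipfi-fuz
1. a, e -> 0 / V _: no change
2. f -> v, k -> g / V _ V: fires at position(s) 6: sipfivuz
surface: sipfivuz


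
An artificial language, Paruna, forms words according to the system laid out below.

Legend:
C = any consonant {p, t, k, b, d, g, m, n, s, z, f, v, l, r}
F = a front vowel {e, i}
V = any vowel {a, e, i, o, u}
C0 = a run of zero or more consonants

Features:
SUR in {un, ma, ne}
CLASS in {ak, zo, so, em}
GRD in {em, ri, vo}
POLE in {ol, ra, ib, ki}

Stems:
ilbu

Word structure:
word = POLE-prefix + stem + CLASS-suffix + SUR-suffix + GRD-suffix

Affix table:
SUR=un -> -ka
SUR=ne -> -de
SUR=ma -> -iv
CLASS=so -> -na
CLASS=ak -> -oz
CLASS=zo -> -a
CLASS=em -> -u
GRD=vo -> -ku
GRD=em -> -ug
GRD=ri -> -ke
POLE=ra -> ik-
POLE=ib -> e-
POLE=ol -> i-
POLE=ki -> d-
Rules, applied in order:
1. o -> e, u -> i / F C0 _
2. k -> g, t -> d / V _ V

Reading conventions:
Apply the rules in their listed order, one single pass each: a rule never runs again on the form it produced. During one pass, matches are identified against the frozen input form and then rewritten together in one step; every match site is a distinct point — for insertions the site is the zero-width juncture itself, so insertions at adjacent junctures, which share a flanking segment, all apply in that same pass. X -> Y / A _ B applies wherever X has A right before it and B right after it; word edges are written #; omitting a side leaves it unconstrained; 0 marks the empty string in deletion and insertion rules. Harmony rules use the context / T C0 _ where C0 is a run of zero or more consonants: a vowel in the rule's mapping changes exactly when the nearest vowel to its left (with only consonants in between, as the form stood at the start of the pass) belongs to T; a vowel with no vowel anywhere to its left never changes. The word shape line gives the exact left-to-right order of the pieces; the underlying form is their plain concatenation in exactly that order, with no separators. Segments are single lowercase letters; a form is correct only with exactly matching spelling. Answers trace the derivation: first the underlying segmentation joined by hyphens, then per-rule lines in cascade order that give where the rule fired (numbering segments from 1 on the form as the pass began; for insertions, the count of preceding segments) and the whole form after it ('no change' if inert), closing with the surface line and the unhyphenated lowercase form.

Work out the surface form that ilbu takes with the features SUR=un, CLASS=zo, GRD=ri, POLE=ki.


underlying: d-ilbu-a-ka-ke
1. o -> e, u -> i / F C0 _: fires at position(s) 5: dilbiakake
2. k -> g, t -> d / V _ V: fires at position(s) 7, 9: dilbiagage
surface: dilbiagage


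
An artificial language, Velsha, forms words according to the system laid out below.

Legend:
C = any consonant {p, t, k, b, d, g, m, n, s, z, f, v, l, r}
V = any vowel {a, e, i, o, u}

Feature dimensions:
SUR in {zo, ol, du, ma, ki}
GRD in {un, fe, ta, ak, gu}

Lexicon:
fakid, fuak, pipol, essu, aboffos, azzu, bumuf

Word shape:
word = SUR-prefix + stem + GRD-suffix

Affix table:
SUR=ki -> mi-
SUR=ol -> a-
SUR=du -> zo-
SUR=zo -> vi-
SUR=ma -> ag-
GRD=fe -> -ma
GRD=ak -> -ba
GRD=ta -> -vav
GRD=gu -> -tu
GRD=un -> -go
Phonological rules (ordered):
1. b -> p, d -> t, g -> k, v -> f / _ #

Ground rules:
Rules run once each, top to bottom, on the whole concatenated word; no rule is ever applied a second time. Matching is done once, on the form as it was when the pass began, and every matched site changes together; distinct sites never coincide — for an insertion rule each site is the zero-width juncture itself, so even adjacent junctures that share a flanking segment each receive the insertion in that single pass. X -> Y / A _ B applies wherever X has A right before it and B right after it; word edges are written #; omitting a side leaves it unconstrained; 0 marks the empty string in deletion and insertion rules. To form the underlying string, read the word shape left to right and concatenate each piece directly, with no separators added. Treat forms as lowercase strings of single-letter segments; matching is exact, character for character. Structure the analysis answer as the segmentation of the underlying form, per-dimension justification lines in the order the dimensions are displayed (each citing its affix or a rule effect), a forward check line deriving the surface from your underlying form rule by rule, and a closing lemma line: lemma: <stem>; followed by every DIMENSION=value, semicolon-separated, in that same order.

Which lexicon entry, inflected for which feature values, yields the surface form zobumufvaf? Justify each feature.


underlying: zo-bumuf-vav
SUR=du - signalled by the affix zo-
GRD=ta - signalled by the affix -vav
check: zobumufvav -> zobumufvaf
lemma: bumuf; SUR=du; GRD=ta
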